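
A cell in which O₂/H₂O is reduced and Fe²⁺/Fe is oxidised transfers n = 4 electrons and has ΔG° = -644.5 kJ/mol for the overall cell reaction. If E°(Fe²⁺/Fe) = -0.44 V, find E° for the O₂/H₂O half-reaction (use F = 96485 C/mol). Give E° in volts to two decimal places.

E°cell = −ΔG°/(nF) = −(-644.5×10³)/((4)(96485)) = +1.670 V.
Since O₂/H₂O is the cathode and Fe²⁺/Fe the anode, E°cell = E°(O₂/H₂O) − E°(Fe²⁺/Fe).
So E°(O₂/H₂O) = E°cell + E°(Fe²⁺/Fe) = +1.670 + (-0.44) = +1.23 V.

+1.23 V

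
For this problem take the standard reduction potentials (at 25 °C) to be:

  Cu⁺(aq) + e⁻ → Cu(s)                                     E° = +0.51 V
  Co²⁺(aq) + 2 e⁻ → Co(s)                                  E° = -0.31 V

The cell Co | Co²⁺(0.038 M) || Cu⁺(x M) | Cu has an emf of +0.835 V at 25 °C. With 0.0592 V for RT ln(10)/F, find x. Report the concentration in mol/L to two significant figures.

Cu⁺/Cu is the cathode, Co²⁺/Co the anode: E°cell = +0.82 V, n = 2.
Overall reaction: 2 Cu⁺(aq) + Co(s) → 2 Cu(s) + Co²⁺(aq); Q = [Co²⁺]^1/[Cu⁺]^2.
From E = E° − (0.0592/n) log Q: log Q = (E° − E)·n/0.0592 = (+0.82 − (+0.835))·2/0.0592 = -0.5068.
So 2·log[Cu⁺] = 1·log(0.038) − log Q = -1.4202 − (-0.5068) = -0.9134; log[Cu⁺] = -0.9134 / 2 = -0.4567; [Cu⁺] = 10^(-0.4567) ≈ 0.35 M.

0.35 M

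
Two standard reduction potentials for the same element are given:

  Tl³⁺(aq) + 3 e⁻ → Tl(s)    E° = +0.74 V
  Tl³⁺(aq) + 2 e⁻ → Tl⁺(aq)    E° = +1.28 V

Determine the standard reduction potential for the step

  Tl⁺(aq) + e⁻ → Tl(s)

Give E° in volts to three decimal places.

-0.340 V

Sequential free energies add, so n₃E°₃ = n₁E°₁ + n₂E°₂.
With n₃ = 3, and the known step contributing 2×(+1.28) V, the unknown satisfies 1·E° = 3×(+0.74) − 2×(+1.28) = -0.340.
E° = -0.340 / 1 = -0.340 V.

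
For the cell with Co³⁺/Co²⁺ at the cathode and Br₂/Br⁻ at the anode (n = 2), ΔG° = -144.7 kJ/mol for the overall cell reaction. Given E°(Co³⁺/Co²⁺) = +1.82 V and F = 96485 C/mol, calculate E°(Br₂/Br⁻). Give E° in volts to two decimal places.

+1.07 V

E°cell = −ΔG°/(nF) = −(-144.7×10³)/((2)(96485)) = +0.750 V.
Since Co³⁺/Co²⁺ is the cathode and Br₂/Br⁻ the anode, E°cell = E°(Co³⁺/Co²⁺) − E°(Br₂/Br⁻).
So E°(Br₂/Br⁻) = E°(Co³⁺/Co²⁺) − E°cell = (+1.82) − (+0.750) = +1.07 V.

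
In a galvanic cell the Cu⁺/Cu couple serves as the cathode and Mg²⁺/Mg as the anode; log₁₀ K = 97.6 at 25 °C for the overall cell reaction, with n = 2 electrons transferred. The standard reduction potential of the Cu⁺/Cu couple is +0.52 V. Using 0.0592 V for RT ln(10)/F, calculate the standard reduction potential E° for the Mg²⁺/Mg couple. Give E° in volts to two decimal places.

-2.37 V

E°cell = (0.0592/n)·log K = (0.0592/2)(97.6) = +2.889 V.
Since Cu⁺/Cu is the cathode and Mg²⁺/Mg the anode, E°cell = E°(Cu⁺/Cu) − E°(Mg²⁺/Mg).
So E°(Mg²⁺/Mg) = E°(Cu⁺/Cu) − E°cell = (+0.52) − (+2.889) = -2.37 V.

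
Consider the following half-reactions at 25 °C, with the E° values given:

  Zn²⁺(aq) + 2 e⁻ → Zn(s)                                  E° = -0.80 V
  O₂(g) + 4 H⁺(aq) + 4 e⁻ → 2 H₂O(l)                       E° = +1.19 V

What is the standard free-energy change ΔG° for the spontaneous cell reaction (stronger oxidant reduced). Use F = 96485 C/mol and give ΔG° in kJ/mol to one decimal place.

O₂/H₂O (E° = +1.19 V) is the cathode; Zn²⁺/Zn (E° = -0.80 V) is the anode, so E°cell = +1.99 V.
Balancing electrons gives n = 4 (lcm of 4 and 2).
ΔG° = −nFE° = −(4)(96485)(+1.99) = -768,021 J = -768.0 kJ/mol.

-768.0 kJ/mol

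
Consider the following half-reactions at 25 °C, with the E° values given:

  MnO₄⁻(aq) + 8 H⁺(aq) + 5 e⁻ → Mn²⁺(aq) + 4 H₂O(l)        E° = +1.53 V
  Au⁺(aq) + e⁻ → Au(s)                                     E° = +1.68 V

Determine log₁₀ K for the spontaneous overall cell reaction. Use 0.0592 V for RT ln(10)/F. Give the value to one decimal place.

12.7

Cathode: Au⁺/Au; anode: MnO₄⁻/Mn²⁺. E°cell = +0.15 V, n = 5.
log K = nE°cell / 0.0592 = (5)(+0.15) / 0.0592 = 12.7.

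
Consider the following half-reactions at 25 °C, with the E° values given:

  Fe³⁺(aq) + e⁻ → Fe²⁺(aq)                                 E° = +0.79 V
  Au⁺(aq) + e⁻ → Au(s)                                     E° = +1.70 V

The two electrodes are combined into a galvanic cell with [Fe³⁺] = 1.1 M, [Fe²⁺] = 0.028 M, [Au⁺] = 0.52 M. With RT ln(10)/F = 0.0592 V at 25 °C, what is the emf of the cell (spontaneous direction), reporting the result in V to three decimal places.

Au⁺/Au is the cathode (higher E°), Fe³⁺/Fe²⁺ the anode: E°cell = +1.70 − (+0.79) = +0.91 V, n = 1.
Overall: Au⁺(aq) + Fe²⁺(aq) → Au(s) + Fe³⁺(aq)
Q = [Fe³⁺] / ([Au⁺]·[Fe²⁺]); log Q = 1.878.
E = E° − (0.0592/n) log Q = +0.91 − (0.0592/1)(1.878) = +0.799 V.

+0.799 V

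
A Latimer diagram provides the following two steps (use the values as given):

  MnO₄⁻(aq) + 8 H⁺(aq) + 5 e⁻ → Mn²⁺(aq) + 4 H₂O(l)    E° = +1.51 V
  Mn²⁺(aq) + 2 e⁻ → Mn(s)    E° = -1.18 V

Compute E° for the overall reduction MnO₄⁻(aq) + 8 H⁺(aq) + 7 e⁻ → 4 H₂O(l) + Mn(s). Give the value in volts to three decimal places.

Since ΔG° = −nFE° is additive over sequential reductions, n₃E°₃ = n₁E°₁ + n₂E°₂.
E°₃ = (5×+1.51 + 2×-1.18) / 7 = (+5.190) / 7 = +0.741 V.

+0.741 V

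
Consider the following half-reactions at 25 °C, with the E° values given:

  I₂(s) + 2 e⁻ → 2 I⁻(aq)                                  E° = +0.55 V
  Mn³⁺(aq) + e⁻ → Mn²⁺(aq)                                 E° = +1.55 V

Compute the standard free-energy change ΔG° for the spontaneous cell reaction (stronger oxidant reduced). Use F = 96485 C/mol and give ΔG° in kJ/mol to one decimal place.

Mn³⁺/Mn²⁺ (E° = +1.55 V) is the cathode; I₂/I⁻ (E° = +0.55 V) is the anode, so E°cell = +1.00 V.
Balancing electrons gives n = 2 (lcm of 1 and 2).
ΔG° = −nFE° = −(2)(96485)(+1.00) = -192,970 J = -193.0 kJ/mol.

-193.0 kJ/mol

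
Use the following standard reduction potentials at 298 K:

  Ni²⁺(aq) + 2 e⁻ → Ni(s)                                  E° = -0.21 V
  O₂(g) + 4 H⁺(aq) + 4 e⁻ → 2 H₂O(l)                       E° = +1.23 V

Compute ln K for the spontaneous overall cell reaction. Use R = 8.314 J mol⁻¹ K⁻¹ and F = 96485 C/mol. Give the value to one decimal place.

224.3

Cathode: O₂/H₂O; anode: Ni²⁺/Ni. E°cell = (+1.23) − (-0.21) = +1.44 V, with n = 4.
ΔG° = −nFE° = −RT ln K, so ln K = nFE°/(RT) = (4)(96485)(+1.44) / ((8.314)(298)) = 224.314.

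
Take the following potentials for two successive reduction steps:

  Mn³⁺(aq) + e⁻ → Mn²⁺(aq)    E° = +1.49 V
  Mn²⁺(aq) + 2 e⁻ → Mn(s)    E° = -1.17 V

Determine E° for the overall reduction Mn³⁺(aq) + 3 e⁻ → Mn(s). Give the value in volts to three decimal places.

Since ΔG° = −nFE° is additive over sequential reductions, n₃E°₃ = n₁E°₁ + n₂E°₂.
E°₃ = (1×+1.49 + 2×-1.17) / 3 = (-0.850) / 3 = -0.283 V.
E° values themselves are not directly additive — weighting by electron count is essential.

-0.283 V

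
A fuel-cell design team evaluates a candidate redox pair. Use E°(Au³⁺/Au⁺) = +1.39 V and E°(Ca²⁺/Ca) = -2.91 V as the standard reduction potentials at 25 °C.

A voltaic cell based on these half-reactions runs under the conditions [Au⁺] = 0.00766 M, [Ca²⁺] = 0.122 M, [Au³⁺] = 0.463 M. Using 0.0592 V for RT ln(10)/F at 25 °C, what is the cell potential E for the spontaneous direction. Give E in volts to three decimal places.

Au³⁺/Au⁺ is the cathode (higher E°), Ca²⁺/Ca the anode: E°cell = +1.39 − (-2.91) = +4.30 V, n = 2.
Overall: Au³⁺(aq) + Ca(s) → Au⁺(aq) + Ca²⁺(aq)
Q = [Au⁺]·[Ca²⁺] / ([Au³⁺]); log Q = -2.695.
E = E° − (0.0592/n) log Q = +4.30 − (0.0592/2)(-2.695) = +4.380 V.

+4.380 V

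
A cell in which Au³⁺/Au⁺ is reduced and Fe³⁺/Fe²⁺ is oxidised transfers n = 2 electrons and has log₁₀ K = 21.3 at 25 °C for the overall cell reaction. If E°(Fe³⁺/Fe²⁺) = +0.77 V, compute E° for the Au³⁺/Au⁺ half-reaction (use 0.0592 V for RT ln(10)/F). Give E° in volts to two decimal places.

E°cell = (0.0592/n)·log K = (0.0592/2)(21.3) = +0.630 V.
Since Au³⁺/Au⁺ is the cathode and Fe³⁺/Fe²⁺ the anode, E°cell = E°(Au³⁺/Au⁺) − E°(Fe³⁺/Fe²⁺).
So E°(Au³⁺/Au⁺) = E°cell + E°(Fe³⁺/Fe²⁺) = +0.630 + (+0.77) = +1.40 V.

+1.40 V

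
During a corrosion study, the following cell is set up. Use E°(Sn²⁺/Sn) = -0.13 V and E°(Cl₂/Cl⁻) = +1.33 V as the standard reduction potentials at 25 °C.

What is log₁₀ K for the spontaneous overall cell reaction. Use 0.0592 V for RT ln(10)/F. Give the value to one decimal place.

Cathode: Cl₂/Cl⁻; anode: Sn²⁺/Sn. E°cell = +1.46 V, n = 2.
log K = nE°cell / 0.0592 = (2)(+1.46) / 0.0592 = 49.3.

49.3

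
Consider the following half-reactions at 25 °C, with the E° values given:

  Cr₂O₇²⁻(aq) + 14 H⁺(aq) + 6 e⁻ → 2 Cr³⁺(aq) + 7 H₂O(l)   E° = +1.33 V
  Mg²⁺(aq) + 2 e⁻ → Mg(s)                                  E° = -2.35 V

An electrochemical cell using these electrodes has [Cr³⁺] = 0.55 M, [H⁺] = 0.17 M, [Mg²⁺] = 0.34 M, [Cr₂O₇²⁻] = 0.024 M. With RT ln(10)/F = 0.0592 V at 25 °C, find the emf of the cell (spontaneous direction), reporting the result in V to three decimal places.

+3.577 V

Cr₂O₇²⁻/Cr³⁺ is the cathode (higher E°), Mg²⁺/Mg the anode: E°cell = +1.33 − (-2.35) = +3.68 V, n = 6.
Overall: Cr₂O₇²⁻(aq) + 14 H⁺(aq) + 3 Mg(s) → 2 Cr³⁺(aq) + 7 H₂O(l) + 3 Mg²⁺(aq)
Q = [Cr³⁺]^2·[Mg²⁺]^3 / ([Cr₂O₇²⁻]·[H⁺]^14); log Q = 10.469.
E = E° − (0.0592/n) log Q = +3.68 − (0.0592/6)(10.469) = +3.577 V.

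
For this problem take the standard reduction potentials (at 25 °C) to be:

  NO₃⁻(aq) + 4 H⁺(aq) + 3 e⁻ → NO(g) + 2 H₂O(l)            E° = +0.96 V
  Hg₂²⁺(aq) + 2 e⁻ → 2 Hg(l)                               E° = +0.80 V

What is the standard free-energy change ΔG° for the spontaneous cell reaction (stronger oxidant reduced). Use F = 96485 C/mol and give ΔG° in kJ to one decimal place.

NO₃⁻/NO (E° = +0.96 V) is the cathode; Hg₂²⁺/Hg (E° = +0.80 V) is the anode, so E°cell = +0.16 V.
Balancing electrons gives n = 6 (lcm of 3 and 2).
ΔG° = −nFE° = −(6)(96485)(+0.16) = -92,626 J = -92.6 kJ.

-92.6 kJ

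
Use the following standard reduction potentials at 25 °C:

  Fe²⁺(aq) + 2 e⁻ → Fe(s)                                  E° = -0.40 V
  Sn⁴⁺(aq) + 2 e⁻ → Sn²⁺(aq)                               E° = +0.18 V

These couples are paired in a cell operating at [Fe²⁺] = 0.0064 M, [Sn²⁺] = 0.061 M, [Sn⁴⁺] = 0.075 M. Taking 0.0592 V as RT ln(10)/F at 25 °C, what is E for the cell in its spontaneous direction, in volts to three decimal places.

Sn⁴⁺/Sn²⁺ is the cathode (higher E°), Fe²⁺/Fe the anode: E°cell = +0.18 − (-0.40) = +0.58 V, n = 2.
Overall: Sn⁴⁺(aq) + Fe(s) → Sn²⁺(aq) + Fe²⁺(aq)
Q = [Sn²⁺]·[Fe²⁺] / ([Sn⁴⁺]); log Q = -2.284.
E = E° − (0.0592/n) log Q = +0.58 − (0.0592/2)(-2.284) = +0.648 V.

+0.648 V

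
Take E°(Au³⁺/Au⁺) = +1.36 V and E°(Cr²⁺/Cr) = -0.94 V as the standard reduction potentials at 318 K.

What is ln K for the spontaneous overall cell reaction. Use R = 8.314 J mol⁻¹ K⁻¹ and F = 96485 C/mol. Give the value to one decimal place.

167.9

Cathode: Au³⁺/Au⁺; anode: Cr²⁺/Cr. E°cell = (+1.36) − (-0.94) = +2.30 V, with n = 2.
ΔG° = −nFE° = −RT ln K, so ln K = nFE°/(RT) = (2)(96485)(+2.30) / ((8.314)(318)) = 167.873.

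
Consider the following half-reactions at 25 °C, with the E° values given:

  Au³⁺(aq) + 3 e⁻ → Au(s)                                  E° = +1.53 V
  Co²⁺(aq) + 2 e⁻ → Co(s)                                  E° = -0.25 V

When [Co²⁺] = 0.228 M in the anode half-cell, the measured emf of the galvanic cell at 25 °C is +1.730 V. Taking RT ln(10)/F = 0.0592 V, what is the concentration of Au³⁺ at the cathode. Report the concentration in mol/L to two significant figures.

Au³⁺/Au is the cathode, Co²⁺/Co the anode: E°cell = +1.78 V, n = 6.
Overall reaction: 2 Au³⁺(aq) + 3 Co(s) → 2 Au(s) + 3 Co²⁺(aq); Q = [Co²⁺]^3/[Au³⁺]^2.
From E = E° − (0.0592/n) log Q: log Q = (E° − E)·n/0.0592 = (+1.78 − (+1.730))·6/0.0592 = 5.0676.
So 2·log[Au³⁺] = 3·log(0.228) − log Q = -1.9262 − (5.0676) = -6.9938; log[Au³⁺] = -6.9938 / 2 = -3.4969; [Au³⁺] = 10^(-3.4969) ≈ 0.00032 M.

0.00032 M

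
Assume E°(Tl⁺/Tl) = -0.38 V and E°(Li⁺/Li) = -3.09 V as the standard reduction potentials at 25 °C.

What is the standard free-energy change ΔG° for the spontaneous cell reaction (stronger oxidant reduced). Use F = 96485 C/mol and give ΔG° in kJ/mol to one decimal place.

-261.5 kJ/mol

Tl⁺/Tl (E° = -0.38 V) is the cathode; Li⁺/Li (E° = -3.09 V) is the anode, so E°cell = +2.71 V.
Balancing electrons gives n = 1 (lcm of 1 and 1).
ΔG° = −nFE° = −(1)(96485)(+2.71) = -261,474 J = -261.5 kJ/mol.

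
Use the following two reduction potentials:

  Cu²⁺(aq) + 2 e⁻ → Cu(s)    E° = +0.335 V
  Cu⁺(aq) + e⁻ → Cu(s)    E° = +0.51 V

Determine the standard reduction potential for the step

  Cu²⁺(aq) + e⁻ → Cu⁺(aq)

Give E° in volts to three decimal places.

Sequential free energies add, so n₃E°₃ = n₁E°₁ + n₂E°₂.
With n₃ = 2, and the known step contributing 1×(+0.51) V, the unknown satisfies 1·E° = 2×(+0.335) − 1×(+0.51) = +0.160.
E° = +0.160 / 1 = +0.160 V.

+0.160 V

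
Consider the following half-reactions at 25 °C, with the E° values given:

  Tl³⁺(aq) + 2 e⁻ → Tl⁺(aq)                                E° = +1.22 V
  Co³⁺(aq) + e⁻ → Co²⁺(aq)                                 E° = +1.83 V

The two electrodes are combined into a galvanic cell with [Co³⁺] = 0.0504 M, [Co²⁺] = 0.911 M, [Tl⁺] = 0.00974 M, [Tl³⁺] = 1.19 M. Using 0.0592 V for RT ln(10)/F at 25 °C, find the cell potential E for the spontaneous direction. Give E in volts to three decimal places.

Co³⁺/Co²⁺ is the cathode (higher E°), Tl³⁺/Tl⁺ the anode: E°cell = +1.83 − (+1.22) = +0.61 V, n = 2.
Overall: 2 Co³⁺(aq) + Tl⁺(aq) → 2 Co²⁺(aq) + Tl³⁺(aq)
Q = [Co²⁺]^2·[Tl³⁺] / ([Co³⁺]^2·[Tl⁺]); log Q = 4.601.
E = E° − (0.0592/n) log Q = +0.61 − (0.0592/2)(4.601) = +0.474 V.

+0.474 V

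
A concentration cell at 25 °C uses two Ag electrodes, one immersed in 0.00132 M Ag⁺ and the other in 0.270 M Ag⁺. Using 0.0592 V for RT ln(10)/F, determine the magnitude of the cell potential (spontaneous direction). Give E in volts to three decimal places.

+0.137 V

For a concentration cell E°cell = 0. The 0.270 M side is the cathode (reduction is favoured where [Ag⁺] is higher).
With n = 1, E = −(0.0592/1) log([Ag⁺]ₐₙ/[Ag⁺]꜀ₐₜ) = −(0.0592/1) log(0.00132/0.27) = −(0.0592/1)(-2.311) = +0.137 V.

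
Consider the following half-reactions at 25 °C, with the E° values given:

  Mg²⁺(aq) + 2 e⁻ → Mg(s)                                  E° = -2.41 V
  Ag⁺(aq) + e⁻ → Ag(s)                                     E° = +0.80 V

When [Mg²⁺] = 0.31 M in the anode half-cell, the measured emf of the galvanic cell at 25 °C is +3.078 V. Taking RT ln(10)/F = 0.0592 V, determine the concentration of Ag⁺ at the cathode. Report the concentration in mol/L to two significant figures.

Ag⁺/Ag is the cathode, Mg²⁺/Mg the anode: E°cell = +3.21 V, n = 2.
Overall reaction: 2 Ag⁺(aq) + Mg(s) → 2 Ag(s) + Mg²⁺(aq); Q = [Mg²⁺]^1/[Ag⁺]^2.
From E = E° − (0.0592/n) log Q: log Q = (E° − E)·n/0.0592 = (+3.21 − (+3.078))·2/0.0592 = 4.4595.
So 2·log[Ag⁺] = 1·log(0.31) − log Q = -0.5086 − (4.4595) = -4.9681; log[Ag⁺] = -4.9681 / 2 = -2.4840; [Ag⁺] = 10^(-2.4840) ≈ 0.0033 M.

0.0033 M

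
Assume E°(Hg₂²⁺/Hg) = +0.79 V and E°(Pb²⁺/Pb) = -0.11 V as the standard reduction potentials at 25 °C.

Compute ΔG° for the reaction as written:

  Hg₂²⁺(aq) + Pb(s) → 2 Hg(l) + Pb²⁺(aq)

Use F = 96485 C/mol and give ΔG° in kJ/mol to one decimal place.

As written, Hg₂²⁺/Hg is reduced (cathode) and Pb²⁺/Pb is oxidised (anode), so E°cell = (+0.79) − (-0.11) = +0.90 V.
Balancing electrons gives n = 2.
ΔG° = −nFE° = −(2)(96485)(+0.90) = -173,673 J = -173.7 kJ/mol.

-173.7 kJ/mol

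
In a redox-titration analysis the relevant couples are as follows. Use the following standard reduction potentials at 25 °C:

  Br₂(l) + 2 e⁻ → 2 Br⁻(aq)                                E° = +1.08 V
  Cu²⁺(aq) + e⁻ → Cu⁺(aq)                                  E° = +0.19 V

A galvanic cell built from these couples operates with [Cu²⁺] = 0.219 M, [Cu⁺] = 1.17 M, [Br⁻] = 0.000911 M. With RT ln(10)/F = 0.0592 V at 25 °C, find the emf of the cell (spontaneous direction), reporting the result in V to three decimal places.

+1.113 V

Br₂/Br⁻ is the cathode (higher E°), Cu²⁺/Cu⁺ the anode: E°cell = +1.08 − (+0.19) = +0.89 V, n = 2.
Overall: Br₂(l) + 2 Cu⁺(aq) → 2 Br⁻(aq) + 2 Cu²⁺(aq)
Q = [Br⁻]^2·[Cu²⁺]^2 / ([Cu⁺]^2); log Q = -7.536.
E = E° − (0.0592/n) log Q = +0.89 − (0.0592/2)(-7.536) = +1.113 V.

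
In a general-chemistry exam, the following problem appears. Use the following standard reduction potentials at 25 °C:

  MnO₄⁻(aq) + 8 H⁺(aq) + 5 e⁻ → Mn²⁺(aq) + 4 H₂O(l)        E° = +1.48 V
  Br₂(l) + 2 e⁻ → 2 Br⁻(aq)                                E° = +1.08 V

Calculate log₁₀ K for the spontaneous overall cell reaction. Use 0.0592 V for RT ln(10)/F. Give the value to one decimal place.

Cathode: MnO₄⁻/Mn²⁺; anode: Br₂/Br⁻. E°cell = +0.40 V, n = 10.
log K = nE°cell / 0.0592 = (10)(+0.40) / 0.0592 = 67.6.

67.6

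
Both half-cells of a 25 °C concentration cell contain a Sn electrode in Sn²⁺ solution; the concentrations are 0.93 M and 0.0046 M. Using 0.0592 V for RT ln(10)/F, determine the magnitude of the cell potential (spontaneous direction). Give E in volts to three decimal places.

For a concentration cell E°cell = 0. The 0.93 M side is the cathode (reduction is favoured where [Sn²⁺] is higher).
With n = 2, E = −(0.0592/2) log([Sn²⁺]ₐₙ/[Sn²⁺]꜀ₐₜ) = −(0.0592/2) log(0.0046/0.93) = −(0.0592/2)(-2.306) = +0.068 V.

+0.068 V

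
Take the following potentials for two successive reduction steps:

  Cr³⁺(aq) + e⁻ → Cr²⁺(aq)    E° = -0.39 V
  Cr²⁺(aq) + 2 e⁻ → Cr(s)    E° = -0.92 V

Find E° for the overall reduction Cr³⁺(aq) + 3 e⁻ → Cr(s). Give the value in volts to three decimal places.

Standard free energies of sequential steps add: ΔG°₃ = ΔG°₁ + ΔG°₂, so n₃E°₃ = n₁E°₁ + n₂E°₂.
E°₃ = (1×-0.39 + 2×-0.92) / 3 = (-2.230) / 3 = -0.743 V.
Simply averaging or adding the two E° values would be wrong; the electron-weighted sum is required.

-0.743 V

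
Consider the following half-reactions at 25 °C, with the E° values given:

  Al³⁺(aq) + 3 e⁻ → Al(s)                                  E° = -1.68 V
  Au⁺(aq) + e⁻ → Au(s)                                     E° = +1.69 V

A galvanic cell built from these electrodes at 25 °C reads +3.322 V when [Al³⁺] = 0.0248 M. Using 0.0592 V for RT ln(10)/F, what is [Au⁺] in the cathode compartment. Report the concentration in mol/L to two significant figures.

Au⁺/Au is the cathode, Al³⁺/Al the anode: E°cell = +3.37 V, n = 3.
Overall reaction: 3 Au⁺(aq) + Al(s) → 3 Au(s) + Al³⁺(aq); Q = [Al³⁺]^1/[Au⁺]^3.
From E = E° − (0.0592/n) log Q: log Q = (E° − E)·n/0.0592 = (+3.37 − (+3.322))·3/0.0592 = 2.4324.
So 3·log[Au⁺] = 1·log(0.0248) − log Q = -1.6055 − (2.4324) = -4.0379; log[Au⁺] = -4.0379 / 3 = -1.3460; [Au⁺] = 10^(-1.3460) ≈ 0.045 M.

0.045 M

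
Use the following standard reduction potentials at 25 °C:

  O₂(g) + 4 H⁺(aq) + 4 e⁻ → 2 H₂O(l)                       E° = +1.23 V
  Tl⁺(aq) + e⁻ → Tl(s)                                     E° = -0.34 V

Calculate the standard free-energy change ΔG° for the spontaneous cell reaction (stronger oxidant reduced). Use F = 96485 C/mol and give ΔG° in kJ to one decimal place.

-605.9 kJ

O₂/H₂O (E° = +1.23 V) is the cathode; Tl⁺/Tl (E° = -0.34 V) is the anode, so E°cell = +1.57 V.
Balancing electrons gives n = 4 (lcm of 4 and 1).
ΔG° = −nFE° = −(4)(96485)(+1.57) = -605,926 J = -605.9 kJ.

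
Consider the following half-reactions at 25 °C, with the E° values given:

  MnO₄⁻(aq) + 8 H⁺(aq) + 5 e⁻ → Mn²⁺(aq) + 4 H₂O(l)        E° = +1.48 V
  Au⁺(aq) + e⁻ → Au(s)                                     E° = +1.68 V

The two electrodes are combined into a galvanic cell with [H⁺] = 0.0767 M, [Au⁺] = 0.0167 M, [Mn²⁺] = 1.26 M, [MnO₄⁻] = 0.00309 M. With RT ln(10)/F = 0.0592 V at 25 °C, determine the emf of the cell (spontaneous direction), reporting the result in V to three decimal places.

+0.231 V

Au⁺/Au is the cathode (higher E°), MnO₄⁻/Mn²⁺ the anode: E°cell = +1.68 − (+1.48) = +0.20 V, n = 5.
Overall: 5 Au⁺(aq) + Mn²⁺(aq) + 4 H₂O(l) → 5 Au(s) + MnO₄⁻(aq) + 8 H⁺(aq)
Q = [MnO₄⁻]·[H⁺]^8 / ([Au⁺]^5·[Mn²⁺]); log Q = -2.646.
E = E° − (0.0592/n) log Q = +0.20 − (0.0592/5)(-2.646) = +0.231 V.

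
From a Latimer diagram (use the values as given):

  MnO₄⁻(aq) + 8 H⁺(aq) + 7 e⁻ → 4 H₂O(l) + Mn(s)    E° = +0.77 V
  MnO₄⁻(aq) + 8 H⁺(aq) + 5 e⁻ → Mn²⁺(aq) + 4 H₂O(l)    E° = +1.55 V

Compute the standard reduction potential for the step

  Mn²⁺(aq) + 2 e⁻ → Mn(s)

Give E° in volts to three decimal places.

Sequential free energies add, so n₃E°₃ = n₁E°₁ + n₂E°₂.
With n₃ = 7, and the known step contributing 5×(+1.55) V, the unknown satisfies 2·E° = 7×(+0.77) − 5×(+1.55) = -2.360.
E° = -2.360 / 2 = -1.180 V.

-1.180 V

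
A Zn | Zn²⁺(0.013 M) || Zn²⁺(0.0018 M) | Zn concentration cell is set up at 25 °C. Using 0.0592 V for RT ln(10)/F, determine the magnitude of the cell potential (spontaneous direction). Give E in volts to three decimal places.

For a concentration cell E°cell = 0. The 0.013 M side is the cathode (reduction is favoured where [Zn²⁺] is higher).
With n = 2, E = −(0.0592/2) log([Zn²⁺]ₐₙ/[Zn²⁺]꜀ₐₜ) = −(0.0592/2) log(0.0018/0.013) = −(0.0592/2)(-0.859) = +0.025 V.

+0.025 V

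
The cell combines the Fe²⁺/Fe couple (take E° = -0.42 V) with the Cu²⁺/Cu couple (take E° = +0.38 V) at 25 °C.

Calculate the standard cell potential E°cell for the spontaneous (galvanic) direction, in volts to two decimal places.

+0.80 V

The Cu²⁺/Cu couple has the higher reduction potential, so it is the cathode; Fe²⁺/Fe is oxidised at the anode.
E°cell = E°(cathode) − E°(anode) = (+0.38) − (-0.42) = +0.80 V.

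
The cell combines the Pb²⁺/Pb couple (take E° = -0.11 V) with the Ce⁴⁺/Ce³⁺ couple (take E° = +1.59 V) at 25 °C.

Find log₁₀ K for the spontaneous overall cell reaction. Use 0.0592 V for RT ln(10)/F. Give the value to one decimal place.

Cathode: Ce⁴⁺/Ce³⁺; anode: Pb²⁺/Pb. E°cell = +1.70 V, n = 2.
log K = nE°cell / 0.0592 = (2)(+1.70) / 0.0592 = 57.4.

57.4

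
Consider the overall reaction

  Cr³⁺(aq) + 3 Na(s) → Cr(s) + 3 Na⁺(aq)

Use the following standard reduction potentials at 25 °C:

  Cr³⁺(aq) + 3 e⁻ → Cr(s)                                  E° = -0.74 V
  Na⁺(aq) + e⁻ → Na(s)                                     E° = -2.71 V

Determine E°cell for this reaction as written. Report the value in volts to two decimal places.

The Cr³⁺/Cr couple has the higher reduction potential, so it is the cathode; Na⁺/Na is oxidised at the anode.
E°cell = E°(cathode) − E°(anode) = (-0.74) − (-2.71) = +1.97 V.
Since E°cell > 0, the reaction is spontaneous under standard conditions.

+1.97 V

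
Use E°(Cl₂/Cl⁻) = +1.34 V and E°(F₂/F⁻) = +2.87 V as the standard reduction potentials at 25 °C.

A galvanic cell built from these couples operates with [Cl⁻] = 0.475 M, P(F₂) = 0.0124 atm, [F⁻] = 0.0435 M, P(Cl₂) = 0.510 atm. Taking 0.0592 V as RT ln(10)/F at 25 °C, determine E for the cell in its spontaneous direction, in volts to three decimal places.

+1.544 V

F₂/F⁻ is the cathode (higher E°), Cl₂/Cl⁻ the anode: E°cell = +2.87 − (+1.34) = +1.53 V, n = 2.
Overall: F₂(g) + 2 Cl⁻(aq) → 2 F⁻(aq) + Cl₂(g)
Q = [F⁻]^2·P(Cl₂) / (P(F₂)·[Cl⁻]^2); log Q = -0.462.
E = E° − (0.0592/n) log Q = +1.53 − (0.0592/2)(-0.462) = +1.544 V.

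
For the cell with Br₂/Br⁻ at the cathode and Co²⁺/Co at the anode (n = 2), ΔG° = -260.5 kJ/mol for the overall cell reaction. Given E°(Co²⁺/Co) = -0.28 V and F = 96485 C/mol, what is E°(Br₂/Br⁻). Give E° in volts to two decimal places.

E°cell = −ΔG°/(nF) = −(-260.5×10³)/((2)(96485)) = +1.350 V.
Since Br₂/Br⁻ is the cathode and Co²⁺/Co the anode, E°cell = E°(Br₂/Br⁻) − E°(Co²⁺/Co).
So E°(Br₂/Br⁻) = E°cell + E°(Co²⁺/Co) = +1.350 + (-0.28) = +1.07 V.

+1.07 V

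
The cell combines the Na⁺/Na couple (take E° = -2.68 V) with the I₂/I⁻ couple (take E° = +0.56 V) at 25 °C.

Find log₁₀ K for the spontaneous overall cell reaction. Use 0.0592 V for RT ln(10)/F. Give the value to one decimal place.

109.5

Cathode: I₂/I⁻; anode: Na⁺/Na. E°cell = +3.24 V, n = 2.
log K = nE°cell / 0.0592 = (2)(+3.24) / 0.0592 = 109.5.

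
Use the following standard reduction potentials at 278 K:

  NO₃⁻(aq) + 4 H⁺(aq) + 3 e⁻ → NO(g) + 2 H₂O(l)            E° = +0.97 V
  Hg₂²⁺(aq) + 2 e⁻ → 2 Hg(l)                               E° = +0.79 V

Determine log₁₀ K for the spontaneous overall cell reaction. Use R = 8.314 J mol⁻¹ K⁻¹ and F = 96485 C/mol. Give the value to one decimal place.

Cathode: NO₃⁻/NO; anode: Hg₂²⁺/Hg. E°cell = (+0.97) − (+0.79) = +0.18 V, with n = 6.
ΔG° = −nFE° = −RT ln K, so ln K = nFE°/(RT) = (6)(96485)(+0.18) / ((8.314)(278)) = 45.085.
log₁₀ K = 45.085 / ln 10 = 19.6.

19.6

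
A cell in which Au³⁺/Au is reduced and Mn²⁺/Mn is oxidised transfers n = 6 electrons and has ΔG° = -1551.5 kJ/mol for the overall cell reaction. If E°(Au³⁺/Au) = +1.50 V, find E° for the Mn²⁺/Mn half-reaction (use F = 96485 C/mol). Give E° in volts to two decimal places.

-1.18 V

E°cell = −ΔG°/(nF) = −(-1551.5×10³)/((6)(96485)) = +2.680 V.
Since Au³⁺/Au is the cathode and Mn²⁺/Mn the anode, E°cell = E°(Au³⁺/Au) − E°(Mn²⁺/Mn).
So E°(Mn²⁺/Mn) = E°(Au³⁺/Au) − E°cell = (+1.50) − (+2.680) = -1.18 V.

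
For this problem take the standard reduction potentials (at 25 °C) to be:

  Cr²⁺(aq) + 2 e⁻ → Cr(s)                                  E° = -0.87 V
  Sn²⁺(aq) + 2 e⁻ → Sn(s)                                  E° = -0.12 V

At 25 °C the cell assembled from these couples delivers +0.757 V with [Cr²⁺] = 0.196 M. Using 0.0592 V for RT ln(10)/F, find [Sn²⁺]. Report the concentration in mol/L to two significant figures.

Sn²⁺/Sn is the cathode, Cr²⁺/Cr the anode: E°cell = +0.75 V, n = 2.
Overall reaction: Sn²⁺(aq) + Cr(s) → Sn(s) + Cr²⁺(aq); Q = [Cr²⁺]^1/[Sn²⁺]^1.
From E = E° − (0.0592/n) log Q: log Q = (E° − E)·n/0.0592 = (+0.75 − (+0.757))·2/0.0592 = -0.2365.
So 1·log[Sn²⁺] = 1·log(0.196) − log Q = -0.7077 − (-0.2365) = -0.4712; [Sn²⁺] = 10^(-0.4712) ≈ 0.34 M.

0.34 M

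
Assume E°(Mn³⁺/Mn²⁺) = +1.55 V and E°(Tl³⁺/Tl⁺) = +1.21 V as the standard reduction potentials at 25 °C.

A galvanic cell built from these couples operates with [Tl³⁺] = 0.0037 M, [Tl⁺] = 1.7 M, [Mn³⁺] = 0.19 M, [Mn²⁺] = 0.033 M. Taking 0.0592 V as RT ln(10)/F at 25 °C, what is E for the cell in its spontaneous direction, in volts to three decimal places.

Mn³⁺/Mn²⁺ is the cathode (higher E°), Tl³⁺/Tl⁺ the anode: E°cell = +1.55 − (+1.21) = +0.34 V, n = 2.
Overall: 2 Mn³⁺(aq) + Tl⁺(aq) → 2 Mn²⁺(aq) + Tl³⁺(aq)
Q = [Mn²⁺]^2·[Tl³⁺] / ([Mn³⁺]^2·[Tl⁺]); log Q = -4.183.
E = E° − (0.0592/n) log Q = +0.34 − (0.0592/2)(-4.183) = +0.464 V.

+0.464 V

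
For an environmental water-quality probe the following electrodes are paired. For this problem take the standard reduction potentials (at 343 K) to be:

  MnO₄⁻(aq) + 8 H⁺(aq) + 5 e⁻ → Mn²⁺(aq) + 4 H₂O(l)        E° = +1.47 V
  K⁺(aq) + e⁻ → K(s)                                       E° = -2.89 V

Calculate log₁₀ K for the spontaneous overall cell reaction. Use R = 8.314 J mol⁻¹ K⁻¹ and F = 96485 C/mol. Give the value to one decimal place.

320.3

Cathode: MnO₄⁻/Mn²⁺; anode: K⁺/K. E°cell = (+1.47) − (-2.89) = +4.36 V, with n = 5.
ΔG° = −nFE° = −RT ln K, so ln K = nFE°/(RT) = (5)(96485)(+4.36) / ((8.314)(343)) = 737.585.
log₁₀ K = 737.585 / ln 10 = 320.3.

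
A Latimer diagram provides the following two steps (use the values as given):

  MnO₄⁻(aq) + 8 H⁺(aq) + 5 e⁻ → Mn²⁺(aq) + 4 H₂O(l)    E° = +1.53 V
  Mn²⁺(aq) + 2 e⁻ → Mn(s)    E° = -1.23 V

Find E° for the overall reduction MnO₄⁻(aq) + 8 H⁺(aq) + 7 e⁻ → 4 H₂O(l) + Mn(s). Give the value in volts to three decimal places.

+0.741 V

Standard free energies of sequential steps add: ΔG°₃ = ΔG°₁ + ΔG°₂, so n₃E°₃ = n₁E°₁ + n₂E°₂.
E°₃ = (5×+1.53 + 2×-1.23) / 7 = (+5.190) / 7 = +0.741 V.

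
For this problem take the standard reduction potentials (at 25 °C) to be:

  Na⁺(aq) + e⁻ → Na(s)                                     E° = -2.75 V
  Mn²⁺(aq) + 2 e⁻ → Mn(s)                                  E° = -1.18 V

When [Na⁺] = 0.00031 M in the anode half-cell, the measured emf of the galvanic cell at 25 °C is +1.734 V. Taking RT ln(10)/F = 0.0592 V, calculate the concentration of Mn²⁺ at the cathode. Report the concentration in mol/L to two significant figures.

Mn²⁺/Mn is the cathode, Na⁺/Na the anode: E°cell = +1.57 V, n = 2.
Overall reaction: Mn²⁺(aq) + 2 Na(s) → Mn(s) + 2 Na⁺(aq); Q = [Na⁺]^2/[Mn²⁺]^1.
From E = E° − (0.0592/n) log Q: log Q = (E° − E)·n/0.0592 = (+1.57 − (+1.734))·2/0.0592 = -5.5405.
So 1·log[Mn²⁺] = 2·log(0.00031) − log Q = -7.0173 − (-5.5405) = -1.4768; [Mn²⁺] = 10^(-1.4768) ≈ 0.033 M.

0.033 M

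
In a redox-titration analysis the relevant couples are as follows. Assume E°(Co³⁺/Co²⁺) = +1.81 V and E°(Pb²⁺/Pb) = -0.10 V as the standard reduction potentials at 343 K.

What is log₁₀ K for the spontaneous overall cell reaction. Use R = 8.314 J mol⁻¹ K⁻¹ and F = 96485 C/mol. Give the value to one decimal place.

Cathode: Co³⁺/Co²⁺; anode: Pb²⁺/Pb. E°cell = (+1.81) − (-0.10) = +1.91 V, with n = 2.
ΔG° = −nFE° = −RT ln K, so ln K = nFE°/(RT) = (2)(96485)(+1.91) / ((8.314)(343)) = 129.247.
log₁₀ K = 129.247 / ln 10 = 56.1.

56.1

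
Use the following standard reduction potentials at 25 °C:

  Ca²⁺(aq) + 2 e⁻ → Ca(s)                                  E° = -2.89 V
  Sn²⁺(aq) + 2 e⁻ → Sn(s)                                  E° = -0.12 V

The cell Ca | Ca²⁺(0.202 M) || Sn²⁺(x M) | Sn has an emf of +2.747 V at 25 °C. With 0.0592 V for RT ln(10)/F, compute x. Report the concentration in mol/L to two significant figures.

Sn²⁺/Sn is the cathode, Ca²⁺/Ca the anode: E°cell = +2.77 V, n = 2.
Overall reaction: Sn²⁺(aq) + Ca(s) → Sn(s) + Ca²⁺(aq); Q = [Ca²⁺]^1/[Sn²⁺]^1.
From E = E° − (0.0592/n) log Q: log Q = (E° − E)·n/0.0592 = (+2.77 − (+2.747))·2/0.0592 = 0.7770.
So 1·log[Sn²⁺] = 1·log(0.202) − log Q = -0.6946 − (0.7770) = -1.4716; [Sn²⁺] = 10^(-1.4716) ≈ 0.034 M.

0.034 M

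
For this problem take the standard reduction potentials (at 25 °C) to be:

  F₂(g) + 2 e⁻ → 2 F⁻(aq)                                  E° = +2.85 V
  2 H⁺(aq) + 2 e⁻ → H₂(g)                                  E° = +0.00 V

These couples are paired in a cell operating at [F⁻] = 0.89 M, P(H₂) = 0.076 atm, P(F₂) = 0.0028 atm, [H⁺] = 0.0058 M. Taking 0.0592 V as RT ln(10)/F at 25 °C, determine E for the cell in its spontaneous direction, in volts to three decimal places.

+2.877 V

F₂/F⁻ is the cathode (higher E°), H⁺/H₂ the anode: E°cell = +2.85 − (+0.00) = +2.85 V, n = 2.
Overall: F₂(g) + H₂(g) → 2 F⁻(aq) + 2 H⁺(aq)
Q = [F⁻]^2·[H⁺]^2 / (P(F₂)·P(H₂)); log Q = -0.902.
E = E° − (0.0592/n) log Q = +2.85 − (0.0592/2)(-0.902) = +2.877 V.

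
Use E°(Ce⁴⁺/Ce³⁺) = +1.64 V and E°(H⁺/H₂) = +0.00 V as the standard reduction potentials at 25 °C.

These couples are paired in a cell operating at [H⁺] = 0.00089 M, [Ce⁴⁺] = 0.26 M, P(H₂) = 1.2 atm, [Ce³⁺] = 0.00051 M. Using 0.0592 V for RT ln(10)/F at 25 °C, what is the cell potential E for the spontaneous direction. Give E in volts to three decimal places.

Ce⁴⁺/Ce³⁺ is the cathode (higher E°), H⁺/H₂ the anode: E°cell = +1.64 − (+0.00) = +1.64 V, n = 2.
Overall: 2 Ce⁴⁺(aq) + H₂(g) → 2 Ce³⁺(aq) + 2 H⁺(aq)
Q = [Ce³⁺]^2·[H⁺]^2 / ([Ce⁴⁺]^2·P(H₂)); log Q = -11.595.
E = E° − (0.0592/n) log Q = +1.64 − (0.0592/2)(-11.595) = +1.983 V.

+1.983 V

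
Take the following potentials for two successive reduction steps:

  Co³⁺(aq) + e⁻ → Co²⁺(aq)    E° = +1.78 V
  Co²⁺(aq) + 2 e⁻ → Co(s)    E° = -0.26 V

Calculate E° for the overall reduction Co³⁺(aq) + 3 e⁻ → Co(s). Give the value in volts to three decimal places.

Standard free energies of sequential steps add: ΔG°₃ = ΔG°₁ + ΔG°₂, so n₃E°₃ = n₁E°₁ + n₂E°₂.
E°₃ = (1×+1.78 + 2×-0.26) / 3 = (+1.260) / 3 = +0.420 V.
Simply averaging or adding the two E° values would be wrong; the electron-weighted sum is required.

+0.420 V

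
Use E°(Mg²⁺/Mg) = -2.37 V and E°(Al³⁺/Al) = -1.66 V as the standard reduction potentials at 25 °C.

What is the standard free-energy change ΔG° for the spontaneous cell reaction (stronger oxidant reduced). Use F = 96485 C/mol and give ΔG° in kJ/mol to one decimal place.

Al³⁺/Al (E° = -1.66 V) is the cathode; Mg²⁺/Mg (E° = -2.37 V) is the anode, so E°cell = +0.71 V.
Balancing electrons gives n = 6 (lcm of 3 and 2).
ΔG° = −nFE° = −(6)(96485)(+0.71) = -411,026 J = -411.0 kJ/mol.

-411.0 kJ/mol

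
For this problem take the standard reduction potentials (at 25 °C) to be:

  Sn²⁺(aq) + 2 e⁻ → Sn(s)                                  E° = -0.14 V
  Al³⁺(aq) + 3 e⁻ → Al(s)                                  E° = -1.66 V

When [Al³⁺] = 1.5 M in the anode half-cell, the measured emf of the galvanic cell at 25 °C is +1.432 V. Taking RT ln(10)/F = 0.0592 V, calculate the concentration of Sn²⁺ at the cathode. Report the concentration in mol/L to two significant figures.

0.0014 M

Sn²⁺/Sn is the cathode, Al³⁺/Al the anode: E°cell = +1.52 V, n = 6.
Overall reaction: 3 Sn²⁺(aq) + 2 Al(s) → 3 Sn(s) + 2 Al³⁺(aq); Q = [Al³⁺]^2/[Sn²⁺]^3.
From E = E° − (0.0592/n) log Q: log Q = (E° − E)·n/0.0592 = (+1.52 − (+1.432))·6/0.0592 = 8.9189.
So 3·log[Sn²⁺] = 2·log(1.5) − log Q = 0.3522 − (8.9189) = -8.5667; log[Sn²⁺] = -8.5667 / 3 = -2.8556; [Sn²⁺] = 10^(-2.8556) ≈ 0.0014 M.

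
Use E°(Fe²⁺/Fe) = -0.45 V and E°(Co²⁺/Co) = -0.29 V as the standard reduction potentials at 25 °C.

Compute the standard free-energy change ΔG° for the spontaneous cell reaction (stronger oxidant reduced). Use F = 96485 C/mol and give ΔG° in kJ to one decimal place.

Co²⁺/Co (E° = -0.29 V) is the cathode; Fe²⁺/Fe (E° = -0.45 V) is the anode, so E°cell = +0.16 V.
Balancing electrons gives n = 2 (lcm of 2 and 2).
ΔG° = −nFE° = −(2)(96485)(+0.16) = -30,875 J = -30.9 kJ.

-30.9 kJ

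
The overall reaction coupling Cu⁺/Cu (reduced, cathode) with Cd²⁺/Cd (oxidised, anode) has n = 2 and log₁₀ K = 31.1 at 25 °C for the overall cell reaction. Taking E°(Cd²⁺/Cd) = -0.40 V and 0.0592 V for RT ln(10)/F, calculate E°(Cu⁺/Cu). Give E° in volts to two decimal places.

+0.52 V

E°cell = (0.0592/n)·log K = (0.0592/2)(31.1) = +0.921 V.
Since Cu⁺/Cu is the cathode and Cd²⁺/Cd the anode, E°cell = E°(Cu⁺/Cu) − E°(Cd²⁺/Cd).
So E°(Cu⁺/Cu) = E°cell + E°(Cd²⁺/Cd) = +0.921 + (-0.40) = +0.52 V.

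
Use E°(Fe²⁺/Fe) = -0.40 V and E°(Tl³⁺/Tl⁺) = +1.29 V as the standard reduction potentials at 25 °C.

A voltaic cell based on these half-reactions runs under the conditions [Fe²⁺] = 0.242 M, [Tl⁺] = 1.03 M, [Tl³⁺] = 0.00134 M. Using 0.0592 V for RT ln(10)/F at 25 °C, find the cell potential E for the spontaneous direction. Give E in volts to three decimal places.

+1.623 V

Tl³⁺/Tl⁺ is the cathode (higher E°), Fe²⁺/Fe the anode: E°cell = +1.29 − (-0.40) = +1.69 V, n = 2.
Overall: Tl³⁺(aq) + Fe(s) → Tl⁺(aq) + Fe²⁺(aq)
Q = [Tl⁺]·[Fe²⁺] / ([Tl³⁺]); log Q = 2.270.
E = E° − (0.0592/n) log Q = +1.69 − (0.0592/2)(2.270) = +1.623 V.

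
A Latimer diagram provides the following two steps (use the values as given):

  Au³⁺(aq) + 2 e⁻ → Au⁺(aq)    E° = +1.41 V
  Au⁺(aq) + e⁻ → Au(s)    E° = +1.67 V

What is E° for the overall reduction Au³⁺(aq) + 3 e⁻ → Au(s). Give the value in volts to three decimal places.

Adding the free-energy changes (−nFE°) of the two steps gives −n₃FE°₃ = −n₁FE°₁ − n₂FE°₂.
E°₃ = (2×+1.41 + 1×+1.67) / 3 = (+4.490) / 3 = +1.497 V.
Simply averaging or adding the two E° values would be wrong; the electron-weighted sum is required.

+1.497 V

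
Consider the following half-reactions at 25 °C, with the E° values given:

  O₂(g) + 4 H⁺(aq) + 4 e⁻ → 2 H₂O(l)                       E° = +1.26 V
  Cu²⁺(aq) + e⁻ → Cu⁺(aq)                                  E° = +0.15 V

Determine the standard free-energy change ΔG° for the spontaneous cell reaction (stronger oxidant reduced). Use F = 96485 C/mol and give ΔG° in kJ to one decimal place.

O₂/H₂O (E° = +1.26 V) is the cathode; Cu²⁺/Cu⁺ (E° = +0.15 V) is the anode, so E°cell = +1.11 V.
Balancing electrons gives n = 4 (lcm of 4 and 1).
ΔG° = −nFE° = −(4)(96485)(+1.11) = -428,393 J = -428.4 kJ.

-428.4 kJ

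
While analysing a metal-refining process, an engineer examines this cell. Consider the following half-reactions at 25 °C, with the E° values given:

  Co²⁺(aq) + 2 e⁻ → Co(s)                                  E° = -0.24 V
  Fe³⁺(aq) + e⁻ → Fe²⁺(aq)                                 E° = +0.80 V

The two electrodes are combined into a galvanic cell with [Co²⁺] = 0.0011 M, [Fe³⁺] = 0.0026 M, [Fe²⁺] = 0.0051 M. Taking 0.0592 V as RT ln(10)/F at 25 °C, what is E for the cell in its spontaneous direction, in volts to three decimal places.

Fe³⁺/Fe²⁺ is the cathode (higher E°), Co²⁺/Co the anode: E°cell = +0.80 − (-0.24) = +1.04 V, n = 2.
Overall: 2 Fe³⁺(aq) + Co(s) → 2 Fe²⁺(aq) + Co²⁺(aq)
Q = [Fe²⁺]^2·[Co²⁺] / ([Fe³⁺]^2); log Q = -2.373.
E = E° − (0.0592/n) log Q = +1.04 − (0.0592/2)(-2.373) = +1.110 V.

+1.110 V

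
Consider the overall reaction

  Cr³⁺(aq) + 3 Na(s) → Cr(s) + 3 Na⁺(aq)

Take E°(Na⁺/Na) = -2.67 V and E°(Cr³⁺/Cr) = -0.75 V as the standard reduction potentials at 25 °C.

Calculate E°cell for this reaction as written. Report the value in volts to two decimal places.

The Cr³⁺/Cr couple has the higher reduction potential, so it is the cathode; Na⁺/Na is oxidised at the anode.
E°cell = E°(cathode) − E°(anode) = (-0.75) − (-2.67) = +1.92 V.
Since E°cell > 0, the reaction is spontaneous under standard conditions.

+1.92 V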